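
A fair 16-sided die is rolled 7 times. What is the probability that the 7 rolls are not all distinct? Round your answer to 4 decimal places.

0.7852

P(all 7 different) = 16/16 · 15/16 · ··· · 10/16 ≈ 0.2148.
P(at least two equal) = 1 − 0.2148 = 0.7852.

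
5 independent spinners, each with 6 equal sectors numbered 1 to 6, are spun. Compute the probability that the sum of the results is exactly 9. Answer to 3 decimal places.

There are 6^5 = 7776 equally likely outcomes.
The number of ordered 5-tuples from {1,…,6} summing to 9 is 70.
P(sum = 9) = 70/7776 = 35/3888 ≈ 0.009.

0.009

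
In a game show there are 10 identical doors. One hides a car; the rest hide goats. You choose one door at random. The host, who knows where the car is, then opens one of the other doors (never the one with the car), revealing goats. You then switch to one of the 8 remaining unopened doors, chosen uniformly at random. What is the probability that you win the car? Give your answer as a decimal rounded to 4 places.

0.1125

Your original door holds the car with probability 1/10, so the other 9 collectively hold it with probability 9/10.
The host can always find an empty door to open, so this doesn't change that 9/10; it is now spread over the 8 remaining unopened doors.
P(win by switching) = (9/10) · (1/8) = 9/80 ≈ 0.1125.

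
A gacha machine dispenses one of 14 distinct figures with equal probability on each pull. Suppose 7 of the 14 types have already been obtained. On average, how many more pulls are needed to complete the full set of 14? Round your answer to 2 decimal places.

Starting from 7 distinct types, each trial gives a new one with probability (14−i)/14 when i types are held, so the wait for the next new type is 14/(14−i).
E = 14/7 + 14/6 + 14/5 + 14/4 + 14/3 + 14/2 + 14/1 = 363/10 ≈ 36.30.

36.30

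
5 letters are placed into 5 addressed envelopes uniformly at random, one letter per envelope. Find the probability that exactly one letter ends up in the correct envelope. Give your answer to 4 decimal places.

0.3750

Choose which one is fixed: C(5,1) = 5 ways.
The remaining 4 must have no fixed point: D(4) = 9.
P = 5·9/120 = 3/8 ≈ 0.3750.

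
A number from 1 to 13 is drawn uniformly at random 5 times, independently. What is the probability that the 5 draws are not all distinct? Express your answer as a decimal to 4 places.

0.5840

P(all 5 different) = 13/13 · 12/13 · ··· · 9/13 ≈ 0.4160.
P(at least two equal) = 1 − 0.4160 = 0.5840.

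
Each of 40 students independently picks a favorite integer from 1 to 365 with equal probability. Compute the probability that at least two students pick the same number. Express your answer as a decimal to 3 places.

It's easier to compute the probability that all 40 are distinct.
P(all distinct) = 365/365 · 364/365 · ··· · 326/365 ≈ 0.109.
So the probability of at least one match is 1 − 0.109 = 0.891.

0.891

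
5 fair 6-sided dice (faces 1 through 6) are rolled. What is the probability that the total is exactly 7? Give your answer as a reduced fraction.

There are 6^5 = 7776 equally likely outcomes.
The number of ordered 5-tuples from {1,…,6} summing to 7 is 15.
P(sum = 7) = 15/7776 = 5/2592.

5/2592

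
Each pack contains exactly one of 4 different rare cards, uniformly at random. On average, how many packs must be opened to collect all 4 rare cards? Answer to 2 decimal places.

8.33

After i distinct types are collected, each trial gives a new one with probability (4−i)/4, so the expected wait for the next new type is 4/(4−i).
E = 4/4 + 4/3 + 4/2 + 4/1 = 25/3 ≈ 8.33.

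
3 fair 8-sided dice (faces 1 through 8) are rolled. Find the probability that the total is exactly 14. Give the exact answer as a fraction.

3/32

There are 8^3 = 512 equally likely outcomes.
The number of ordered 3-tuples from {1,…,8} summing to 14 is 48.
P(sum = 14) = 48/512 = 3/32.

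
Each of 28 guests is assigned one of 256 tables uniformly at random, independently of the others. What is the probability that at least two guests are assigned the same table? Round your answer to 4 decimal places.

It's easier to compute the probability that all 28 are distinct.
P(all distinct) = 256/256 · 255/256 · ··· · 229/256 ≈ 0.2160.
So the probability of at least one match is 1 − 0.2160 = 0.7840.

0.7840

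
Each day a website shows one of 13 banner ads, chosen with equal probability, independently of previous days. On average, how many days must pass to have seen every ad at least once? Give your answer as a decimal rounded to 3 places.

41.342

After i distinct types are collected, each trial gives a new one with probability (13−i)/13, so the expected wait for the next new type is 13/(13−i).
E = 13/13 + 13/12 + 13/11 + 13/10 + 13/9 + 13/8 + 13/7 + 13/6 + 13/5 + 13/4 + 13/3 + 13/2 + 13/1 = 1145993/27720 ≈ 41.342.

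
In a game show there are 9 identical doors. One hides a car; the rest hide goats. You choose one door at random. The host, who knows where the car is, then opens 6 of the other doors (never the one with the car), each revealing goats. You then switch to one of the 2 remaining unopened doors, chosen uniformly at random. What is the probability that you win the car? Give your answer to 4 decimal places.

Your original door holds the car with probability 1/9, so the other 8 collectively hold it with probability 8/9.
The host can always find 6 empty doors to open, so the reveals don't change that 8/9; it is now spread over the 2 remaining unopened doors.
P(win by switching) = (8/9) · (1/2) = 4/9 ≈ 0.4444.

0.4444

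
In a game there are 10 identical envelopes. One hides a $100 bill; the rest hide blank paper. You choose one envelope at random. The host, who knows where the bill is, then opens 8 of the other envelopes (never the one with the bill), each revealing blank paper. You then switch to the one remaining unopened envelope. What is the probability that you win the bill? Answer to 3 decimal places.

0.900

Your original envelope holds the bill with probability 1/10, so the other 9 collectively hold it with probability 9/10.
The host can always find 8 empty envelopes to open, so the reveals don't change that 9/10; it is now spread over the 1 remaining unopened envelope.
P(win by switching) = (9/10) · (1/1) = 9/10 ≈ 0.900.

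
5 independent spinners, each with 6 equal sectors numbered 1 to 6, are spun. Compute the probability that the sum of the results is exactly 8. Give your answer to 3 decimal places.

There are 6^5 = 7776 equally likely outcomes.
The number of ordered 5-tuples from {1,…,6} summing to 8 is 35.
P(sum = 8) = 35/7776 ≈ 0.005.

0.005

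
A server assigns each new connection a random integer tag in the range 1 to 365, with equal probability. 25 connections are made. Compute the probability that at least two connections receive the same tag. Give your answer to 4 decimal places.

It's easier to compute the probability that all 25 are distinct.
P(all distinct) = 365/365 · 364/365 · ··· · 341/365 ≈ 0.4313.
So the probability of at least one match is 1 − 0.4313 = 0.5687.

0.5687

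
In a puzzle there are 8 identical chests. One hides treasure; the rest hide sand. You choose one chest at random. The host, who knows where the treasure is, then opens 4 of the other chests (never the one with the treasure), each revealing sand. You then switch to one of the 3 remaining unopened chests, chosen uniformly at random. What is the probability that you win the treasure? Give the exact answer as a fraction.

7/24

Your original chest holds the treasure with probability 1/8, so the other 7 collectively hold it with probability 7/8.
The host can always find 4 empty chests to open, so the reveals don't change that 7/8; it is now spread over the 3 remaining unopened chests.
P(win by switching) = (7/8) · (1/3) = 7/24.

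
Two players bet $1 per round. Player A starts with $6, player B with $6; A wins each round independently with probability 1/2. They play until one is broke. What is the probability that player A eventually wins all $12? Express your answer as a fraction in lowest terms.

1/2

With a fair step, P(i) = ½P(i−1) + ½P(i+1) with P(0)=0, P(12)=1 has the linear solution P(i) = i/12.
P(6) = 6/12 = 1/2.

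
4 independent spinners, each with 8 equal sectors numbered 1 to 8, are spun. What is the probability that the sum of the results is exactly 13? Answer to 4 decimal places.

0.0498

There are 8^4 = 4096 equally likely outcomes.
The number of ordered 4-tuples from {1,…,8} summing to 13 is 204.
P(sum = 13) = 204/4096 = 51/1024 ≈ 0.0498.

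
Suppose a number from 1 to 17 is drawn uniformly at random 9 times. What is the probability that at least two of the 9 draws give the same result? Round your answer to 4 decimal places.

P(all 9 different) = 17/17 · 16/17 · ··· · 9/17 ≈ 0.0744.
P(at least two equal) = 1 − 0.0744 = 0.9256.

0.9256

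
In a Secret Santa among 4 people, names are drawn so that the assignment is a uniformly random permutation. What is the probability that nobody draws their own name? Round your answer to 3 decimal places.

0.375

This is the derangement probability: permutations of 4 with no fixed point.
D(4) = 4! · (1 − 1/1! + 1/2! − ··· + (−1)^4/4!) = 9.
P = 9/24 = 3/8 ≈ 0.375.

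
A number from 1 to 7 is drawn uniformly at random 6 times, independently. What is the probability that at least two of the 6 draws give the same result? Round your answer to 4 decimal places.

P(all 6 different) = 7/7 · 6/7 · ··· · 2/7 ≈ 0.0428.
P(at least two equal) = 1 − 0.0428 = 0.9572.

0.9572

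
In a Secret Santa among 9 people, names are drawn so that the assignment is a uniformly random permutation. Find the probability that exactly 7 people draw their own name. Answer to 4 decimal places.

0.0001

Choose which 7 of the 9 are fixed: C(9,7) = 36 ways.
The remaining 2 must have no fixed point: D(2) = 1.
P = 36·1/362880 = 1/10080 ≈ 0.0001.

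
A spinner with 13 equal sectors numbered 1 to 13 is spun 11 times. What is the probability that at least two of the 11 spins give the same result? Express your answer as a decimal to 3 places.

0.998

P(all 11 different) = 13/13 · 12/13 · ··· · 3/13 ≈ 0.002.
P(at least two equal) = 1 − 0.002 = 0.998.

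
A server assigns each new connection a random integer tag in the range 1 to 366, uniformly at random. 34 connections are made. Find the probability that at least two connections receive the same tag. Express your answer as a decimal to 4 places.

0.7944

It's easier to compute the probability that all 34 are distinct.
P(all distinct) = 366/366 · 365/366 · ··· · 333/366 ≈ 0.2056.
So the probability of at least one match is 1 − 0.2056 = 0.7944.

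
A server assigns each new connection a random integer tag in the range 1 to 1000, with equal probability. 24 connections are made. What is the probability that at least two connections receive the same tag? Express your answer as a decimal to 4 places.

It's easier to compute the probability that all 24 are distinct.
P(all distinct) = 1000/1000 · 999/1000 · ··· · 977/1000 ≈ 0.7572.
So the probability of at least one match is 1 − 0.7572 = 0.2428.

0.2428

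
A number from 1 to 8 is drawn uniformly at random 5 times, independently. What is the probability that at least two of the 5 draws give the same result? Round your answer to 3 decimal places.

0.795

P(all 5 different) = 8/8 · 7/8 · ··· · 4/8 ≈ 0.205.
P(at least two equal) = 1 − 0.205 = 0.795.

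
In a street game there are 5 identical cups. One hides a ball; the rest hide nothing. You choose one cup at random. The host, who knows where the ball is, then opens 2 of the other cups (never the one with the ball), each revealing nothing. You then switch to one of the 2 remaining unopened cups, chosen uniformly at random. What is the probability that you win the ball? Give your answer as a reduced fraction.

2/5

Your original cup holds the ball with probability 1/5, so the other 4 collectively hold it with probability 4/5.
The host can always find 2 empty cups to open, so the reveals don't change that 4/5; it is now spread over the 2 remaining unopened cups.
P(win by switching) = (4/5) · (1/2) = 2/5.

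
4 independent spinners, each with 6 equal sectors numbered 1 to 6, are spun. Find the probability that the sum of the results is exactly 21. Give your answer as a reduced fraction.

5/324

There are 6^4 = 1296 equally likely outcomes.
The number of ordered 4-tuples from {1,…,6} summing to 21 is 20.
P(sum = 21) = 20/1296 = 5/324.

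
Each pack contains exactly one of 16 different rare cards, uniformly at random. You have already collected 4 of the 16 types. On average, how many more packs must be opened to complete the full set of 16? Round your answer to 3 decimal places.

Starting from 4 distinct types, each trial gives a new one with probability (16−i)/16 when i types are held, so the wait for the next new type is 16/(16−i).
E = 16/12 + 16/11 + 16/10 + 16/9 + 16/8 + 16/7 + 16/6 + 16/5 + 16/4 + 16/3 + 16/2 + 16/1 = 172042/3465 ≈ 49.651.

49.651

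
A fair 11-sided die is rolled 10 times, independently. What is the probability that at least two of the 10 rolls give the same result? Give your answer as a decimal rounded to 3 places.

0.998

P(all 10 different) = 11/11 · 10/11 · ··· · 2/11 ≈ 0.002.
P(at least two equal) = 1 − 0.002 = 0.998.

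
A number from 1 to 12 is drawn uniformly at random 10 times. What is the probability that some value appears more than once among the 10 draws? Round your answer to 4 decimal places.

P(all 10 different) = 12/12 · 11/12 · ··· · 3/12 ≈ 0.0039.
P(at least two equal) = 1 − 0.0039 = 0.9961.

0.9961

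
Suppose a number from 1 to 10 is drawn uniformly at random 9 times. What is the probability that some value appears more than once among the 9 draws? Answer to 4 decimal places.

P(all 9 different) = 10/10 · 9/10 · ··· · 2/10 ≈ 0.0036.
P(at least two equal) = 1 − 0.0036 = 0.9964.

0.9964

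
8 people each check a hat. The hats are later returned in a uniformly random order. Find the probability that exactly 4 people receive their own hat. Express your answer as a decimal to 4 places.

0.0156

Choose which 4 of the 8 are fixed: C(8,4) = 70 ways.
The remaining 4 must have no fixed point: D(4) = 9.
P = 70·9/40320 = 1/64 ≈ 0.0156.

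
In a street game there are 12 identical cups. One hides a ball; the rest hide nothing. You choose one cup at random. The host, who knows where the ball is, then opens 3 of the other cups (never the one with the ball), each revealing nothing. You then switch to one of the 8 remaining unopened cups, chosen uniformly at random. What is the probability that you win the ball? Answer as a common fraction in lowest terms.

Your original cup holds the ball with probability 1/12, so the other 11 collectively hold it with probability 11/12.
The host can always find 3 empty cups to open, so the reveals don't change that 11/12; it is now spread over the 8 remaining unopened cups.
P(win by switching) = (11/12) · (1/8) = 11/96.

11/96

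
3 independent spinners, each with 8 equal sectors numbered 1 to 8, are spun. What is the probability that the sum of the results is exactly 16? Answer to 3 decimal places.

0.082

There are 8^3 = 512 equally likely outcomes.
The number of ordered 3-tuples from {1,…,8} summing to 16 is 42.
P(sum = 16) = 42/512 = 21/256 ≈ 0.082.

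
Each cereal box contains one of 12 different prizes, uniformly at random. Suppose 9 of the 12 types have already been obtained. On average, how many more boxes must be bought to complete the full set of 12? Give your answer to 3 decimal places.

22.000

Starting from 9 distinct types, each trial gives a new one with probability (12−i)/12 when i types are held, so the wait for the next new type is 12/(12−i).
E = 12/3 + 12/2 + 12/1 = 22 ≈ 22.000.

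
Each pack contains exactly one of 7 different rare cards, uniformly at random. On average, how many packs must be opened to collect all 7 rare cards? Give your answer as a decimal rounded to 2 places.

After i distinct types are collected, each trial gives a new one with probability (7−i)/7, so the expected wait for the next new type is 7/(7−i).
E = 7/7 + 7/6 + 7/5 + 7/4 + 7/3 + 7/2 + 7/1 = 363/20 ≈ 18.15.

18.15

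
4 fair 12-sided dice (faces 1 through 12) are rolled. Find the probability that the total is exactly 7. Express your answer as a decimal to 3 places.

There are 12^4 = 20736 equally likely outcomes.
The number of ordered 4-tuples from {1,…,12} summing to 7 is 20.
P(sum = 7) = 20/20736 = 5/5184 ≈ 0.001.

0.001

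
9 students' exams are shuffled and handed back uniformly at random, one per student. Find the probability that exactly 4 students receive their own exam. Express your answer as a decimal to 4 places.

Choose which 4 of the 9 are fixed: C(9,4) = 126 ways.
The remaining 5 must have no fixed point: D(5) = 44.
P = 126·44/362880 = 11/720 ≈ 0.0153.

0.0153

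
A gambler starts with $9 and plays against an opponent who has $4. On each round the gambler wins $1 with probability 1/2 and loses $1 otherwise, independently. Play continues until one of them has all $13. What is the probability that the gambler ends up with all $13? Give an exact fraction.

With a fair step, P(i) = ½P(i−1) + ½P(i+1) with P(0)=0, P(13)=1 has the linear solution P(i) = i/13.
P(9) = 9/13.

9/13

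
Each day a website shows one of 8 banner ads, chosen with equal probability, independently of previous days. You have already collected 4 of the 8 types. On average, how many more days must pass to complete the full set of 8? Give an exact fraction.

Starting from 4 distinct types, each trial gives a new one with probability (8−i)/8 when i types are held, so the wait for the next new type is 8/(8−i).
E = 8/4 + 8/3 + 8/2 + 8/1 = 50/3.

50/3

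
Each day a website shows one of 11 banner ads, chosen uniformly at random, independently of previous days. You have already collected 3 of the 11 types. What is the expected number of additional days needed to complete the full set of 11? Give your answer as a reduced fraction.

8371/280

Starting from 3 distinct types, each trial gives a new one with probability (11−i)/11 when i types are held, so the wait for the next new type is 11/(11−i).
E = 11/8 + 11/7 + 11/6 + 11/5 + 11/4 + 11/3 + 11/2 + 11/1 = 8371/280.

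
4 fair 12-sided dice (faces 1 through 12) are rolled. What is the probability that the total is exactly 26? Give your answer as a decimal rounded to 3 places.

There are 12^4 = 20736 equally likely outcomes.
The number of ordered 4-tuples from {1,…,12} summing to 26 is 1156.
P(sum = 26) = 1156/20736 = 289/5184 ≈ 0.056.

0.056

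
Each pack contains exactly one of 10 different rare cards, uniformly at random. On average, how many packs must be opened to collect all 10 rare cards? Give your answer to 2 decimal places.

29.29

After i distinct types are collected, each trial gives a new one with probability (10−i)/10, so the expected wait for the next new type is 10/(10−i).
E = 10/10 + 10/9 + 10/8 + 10/7 + 10/6 + 10/5 + 10/4 + 10/3 + 10/2 + 10/1 = 7381/252 ≈ 29.29.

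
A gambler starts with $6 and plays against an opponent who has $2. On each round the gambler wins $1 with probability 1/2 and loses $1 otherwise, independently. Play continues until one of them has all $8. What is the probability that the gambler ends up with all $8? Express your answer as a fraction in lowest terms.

With a fair step, P(i) = ½P(i−1) + ½P(i+1) with P(0)=0, P(8)=1 has the linear solution P(i) = i/8.
P(6) = 6/8 = 3/4.

3/4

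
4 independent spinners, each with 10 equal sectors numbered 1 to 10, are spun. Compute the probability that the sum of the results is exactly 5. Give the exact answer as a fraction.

There are 10^4 = 10000 equally likely outcomes.
The number of ordered 4-tuples from {1,…,10} summing to 5 is 4.
P(sum = 5) = 4/10000 = 1/2500.

1/2500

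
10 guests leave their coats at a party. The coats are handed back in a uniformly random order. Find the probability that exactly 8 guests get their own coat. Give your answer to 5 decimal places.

Choose which 8 of the 10 are fixed: C(10,8) = 45 ways.
The remaining 2 must have no fixed point: D(2) = 1.
P = 45·1/3628800 = 1/80640 ≈ 0.00001.

0.00001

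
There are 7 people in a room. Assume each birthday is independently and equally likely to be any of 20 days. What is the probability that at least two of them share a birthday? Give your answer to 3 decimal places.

It's easier to compute the probability that all 7 are distinct.
P(all distinct) = 20/20 · 19/20 · ··· · 14/20 ≈ 0.305.
So the probability of at least one match is 1 − 0.305 = 0.695.

0.695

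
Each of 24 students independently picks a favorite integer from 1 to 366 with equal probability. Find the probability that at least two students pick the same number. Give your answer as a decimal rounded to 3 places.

It's easier to compute the probability that all 24 are distinct.
P(all distinct) = 366/366 · 365/366 · ··· · 343/366 ≈ 0.463.
So the probability of at least one match is 1 − 0.463 = 0.537.

0.537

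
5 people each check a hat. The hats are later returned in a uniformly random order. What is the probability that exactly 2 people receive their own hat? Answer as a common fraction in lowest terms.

1/6

Choose which 2 of the 5 are fixed: C(5,2) = 10 ways.
The remaining 3 must have no fixed point: D(3) = 2.
P = 10·2/120 = 1/6.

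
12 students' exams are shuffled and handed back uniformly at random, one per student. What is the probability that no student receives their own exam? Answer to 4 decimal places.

0.3679

This is the derangement probability: permutations of 12 with no fixed point.
D(12) = 12! · (1 − 1/1! + 1/2! − ··· + (−1)^12/12!) = 176214841.
P = 176214841/479001600 = 16019531/43545600 ≈ 0.3679.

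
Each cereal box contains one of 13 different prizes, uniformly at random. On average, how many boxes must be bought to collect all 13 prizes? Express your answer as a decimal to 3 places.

After i distinct types are collected, each trial gives a new one with probability (13−i)/13, so the expected wait for the next new type is 13/(13−i).
E = 13/13 + 13/12 + 13/11 + 13/10 + 13/9 + 13/8 + 13/7 + 13/6 + 13/5 + 13/4 + 13/3 + 13/2 + 13/1 = 1145993/27720 ≈ 41.342.

41.342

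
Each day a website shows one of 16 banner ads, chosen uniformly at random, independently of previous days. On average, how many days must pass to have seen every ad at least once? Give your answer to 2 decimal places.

After i distinct types are collected, each trial gives a new one with probability (16−i)/16, so the expected wait for the next new type is 16/(16−i).
E = 16/16 + 16/15 + 16/14 + 16/13 + 16/12 + 16/11 + 16/10 + 16/9 + 16/8 + 16/7 + 16/6 + 16/5 + 16/4 + 16/3 + 16/2 + 16/1 = 2436559/45045 ≈ 54.09.

54.09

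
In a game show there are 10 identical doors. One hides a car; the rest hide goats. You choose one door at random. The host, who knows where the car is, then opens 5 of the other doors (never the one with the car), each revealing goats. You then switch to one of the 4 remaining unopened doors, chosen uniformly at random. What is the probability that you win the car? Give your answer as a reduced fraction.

9/40

Your original door holds the car with probability 1/10, so the other 9 collectively hold it with probability 9/10.
The host can always find 5 empty doors to open, so the reveals don't change that 9/10; it is now spread over the 4 remaining unopened doors.
P(win by switching) = (9/10) · (1/4) = 9/40.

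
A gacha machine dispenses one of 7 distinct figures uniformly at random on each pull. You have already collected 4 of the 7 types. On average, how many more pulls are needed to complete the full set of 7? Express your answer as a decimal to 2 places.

Starting from 4 distinct types, each trial gives a new one with probability (7−i)/7 when i types are held, so the wait for the next new type is 7/(7−i).
E = 7/3 + 7/2 + 7/1 = 77/6 ≈ 12.83.

12.83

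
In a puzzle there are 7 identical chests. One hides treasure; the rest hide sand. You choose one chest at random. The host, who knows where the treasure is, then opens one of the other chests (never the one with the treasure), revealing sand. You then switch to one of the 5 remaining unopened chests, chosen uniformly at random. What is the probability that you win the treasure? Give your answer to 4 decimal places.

Your original chest holds the treasure with probability 1/7, so the other 6 collectively hold it with probability 6/7.
The host can always find an empty chest to open, so this doesn't change that 6/7; it is now spread over the 5 remaining unopened chests.
P(win by switching) = (6/7) · (1/5) = 6/35 ≈ 0.1714.

0.1714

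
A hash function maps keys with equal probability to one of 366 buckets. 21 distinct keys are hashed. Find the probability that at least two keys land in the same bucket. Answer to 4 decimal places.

0.4428

It's easier to compute the probability that all 21 are distinct.
P(all distinct) = 366/366 · 365/366 · ··· · 346/366 ≈ 0.5572.
So the probability of at least one match is 1 − 0.5572 = 0.4428.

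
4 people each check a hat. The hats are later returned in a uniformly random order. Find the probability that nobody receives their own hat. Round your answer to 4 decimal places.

This is the derangement probability: permutations of 4 with no fixed point.
D(4) = 4! · (1 − 1/1! + 1/2! − ··· + (−1)^4/4!) = 9.
P = 9/24 = 3/8 ≈ 0.3750.

0.3750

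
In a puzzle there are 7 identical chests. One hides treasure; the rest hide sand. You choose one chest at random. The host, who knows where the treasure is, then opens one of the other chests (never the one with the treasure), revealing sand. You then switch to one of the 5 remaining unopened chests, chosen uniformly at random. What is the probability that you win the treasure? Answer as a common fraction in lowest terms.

6/35

Your original chest holds the treasure with probability 1/7, so the other 6 collectively hold it with probability 6/7.
The host can always find an empty chest to open, so this doesn't change that 6/7; it is now spread over the 5 remaining unopened chests.
P(win by switching) = (6/7) · (1/5) = 6/35.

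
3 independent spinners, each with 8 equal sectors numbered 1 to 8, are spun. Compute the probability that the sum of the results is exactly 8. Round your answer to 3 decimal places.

0.041

There are 8^3 = 512 equally likely outcomes.
The number of ordered 3-tuples from {1,…,8} summing to 8 is 21.
P(sum = 8) = 21/512 ≈ 0.041.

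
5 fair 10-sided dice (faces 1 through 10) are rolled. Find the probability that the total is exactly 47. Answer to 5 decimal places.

0.00035

There are 10^5 = 100000 equally likely outcomes.
The number of ordered 5-tuples from {1,…,10} summing to 47 is 35.
P(sum = 47) = 35/100000 = 7/20000 ≈ 0.00035.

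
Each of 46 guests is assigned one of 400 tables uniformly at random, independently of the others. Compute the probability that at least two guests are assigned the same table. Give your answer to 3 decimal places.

It's easier to compute the probability that all 46 are distinct.
P(all distinct) = 400/400 · 399/400 · ··· · 355/400 ≈ 0.068.
So the probability of at least one match is 1 − 0.068 = 0.932.

0.932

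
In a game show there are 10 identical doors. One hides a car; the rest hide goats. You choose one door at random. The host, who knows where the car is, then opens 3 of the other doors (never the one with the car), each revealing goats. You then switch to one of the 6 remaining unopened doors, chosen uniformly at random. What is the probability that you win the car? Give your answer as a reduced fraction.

Your original door holds the car with probability 1/10, so the other 9 collectively hold it with probability 9/10.
The host can always find 3 empty doors to open, so the reveals don't change that 9/10; it is now spread over the 6 remaining unopened doors.
P(win by switching) = (9/10) · (1/6) = 3/20.

3/20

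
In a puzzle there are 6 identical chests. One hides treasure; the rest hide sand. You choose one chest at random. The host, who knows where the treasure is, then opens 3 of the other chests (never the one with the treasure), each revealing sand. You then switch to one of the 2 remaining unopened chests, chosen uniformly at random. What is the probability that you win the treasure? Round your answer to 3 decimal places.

0.417

Your original chest holds the treasure with probability 1/6, so the other 5 collectively hold it with probability 5/6.
The host can always find 3 empty chests to open, so the reveals don't change that 5/6; it is now spread over the 2 remaining unopened chests.
P(win by switching) = (5/6) · (1/2) = 5/12 ≈ 0.417.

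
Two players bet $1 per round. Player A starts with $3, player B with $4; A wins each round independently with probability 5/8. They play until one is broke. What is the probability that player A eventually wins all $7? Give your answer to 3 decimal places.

Let r = q/p = (3/8)/(5/8) = 3/5. The recurrence P(i) = p·P(i+1) + q·P(i−1) with P(0)=0, P(7)=1 gives P(i) = (1 − r^i)/(1 − r^7).
P(3) = (1 − (3/5)^3) / (1 − (3/5)^7) = 30625/37969 ≈ 0.807.

0.807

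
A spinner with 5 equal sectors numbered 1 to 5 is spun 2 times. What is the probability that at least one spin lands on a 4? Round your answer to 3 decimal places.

0.360

P(no spin lands on a 4) = (4/5)^2 ≈ 0.640.
P(at least one) = 1 − 0.640 = 0.360.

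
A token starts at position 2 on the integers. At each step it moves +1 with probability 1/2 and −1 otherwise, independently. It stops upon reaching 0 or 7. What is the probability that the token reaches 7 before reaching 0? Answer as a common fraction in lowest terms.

With a fair step, P(i) = ½P(i−1) + ½P(i+1) with P(0)=0, P(7)=1 has the linear solution P(i) = i/7.
P(2) = 2/7.

2/7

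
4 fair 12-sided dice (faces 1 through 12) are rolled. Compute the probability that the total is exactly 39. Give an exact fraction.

55/5184

There are 12^4 = 20736 equally likely outcomes.
The number of ordered 4-tuples from {1,…,12} summing to 39 is 220.
P(sum = 39) = 220/20736 = 55/5184.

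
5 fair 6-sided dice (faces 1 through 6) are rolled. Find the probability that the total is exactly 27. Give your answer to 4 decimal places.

0.0045

There are 6^5 = 7776 equally likely outcomes.
The number of ordered 5-tuples from {1,…,6} summing to 27 is 35.
P(sum = 27) = 35/7776 ≈ 0.0045.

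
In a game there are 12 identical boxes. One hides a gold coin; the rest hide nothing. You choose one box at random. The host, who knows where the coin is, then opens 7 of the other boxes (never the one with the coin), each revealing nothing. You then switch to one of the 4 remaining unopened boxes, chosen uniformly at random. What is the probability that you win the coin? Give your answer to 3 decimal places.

0.229

Your original box holds the coin with probability 1/12, so the other 11 collectively hold it with probability 11/12.
The host can always find 7 empty boxes to open, so the reveals don't change that 11/12; it is now spread over the 4 remaining unopened boxes.
P(win by switching) = (11/12) · (1/4) = 11/48 ≈ 0.229.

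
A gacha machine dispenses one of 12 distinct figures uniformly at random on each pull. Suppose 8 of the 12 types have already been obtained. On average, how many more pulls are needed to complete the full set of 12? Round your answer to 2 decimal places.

Starting from 8 distinct types, each trial gives a new one with probability (12−i)/12 when i types are held, so the wait for the next new type is 12/(12−i).
E = 12/4 + 12/3 + 12/2 + 12/1 = 25 ≈ 25.00.

25.00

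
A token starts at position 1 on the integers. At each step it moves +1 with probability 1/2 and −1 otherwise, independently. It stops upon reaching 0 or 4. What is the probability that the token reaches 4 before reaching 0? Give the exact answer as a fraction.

With a fair step, P(i) = ½P(i−1) + ½P(i+1) with P(0)=0, P(4)=1 has the linear solution P(i) = i/4.
P(1) = 1/4.

1/4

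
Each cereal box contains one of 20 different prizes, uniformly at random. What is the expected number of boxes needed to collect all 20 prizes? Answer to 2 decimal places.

After i distinct types are collected, each trial gives a new one with probability (20−i)/20, so the expected wait for the next new type is 20/(20−i).
E = 20/20 + 20/19 + 20/18 + 20/17 + 20/16 + 20/15 + 20/14 + 20/13 + 20/12 + 20/11 + 20/10 + 20/9 + 20/8 + 20/7 + 20/6 + 20/5 + 20/4 + 20/3 + 20/2 + 20/1 = 279175675/3879876 ≈ 71.95.

71.95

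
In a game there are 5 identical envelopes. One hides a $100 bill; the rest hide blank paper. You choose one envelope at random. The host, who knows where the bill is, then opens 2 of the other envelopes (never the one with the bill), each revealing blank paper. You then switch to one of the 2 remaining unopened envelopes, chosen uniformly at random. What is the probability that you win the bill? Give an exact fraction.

Your original envelope holds the bill with probability 1/5, so the other 4 collectively hold it with probability 4/5.
The host can always find 2 empty envelopes to open, so the reveals don't change that 4/5; it is now spread over the 2 remaining unopened envelopes.
P(win by switching) = (4/5) · (1/2) = 2/5.

2/5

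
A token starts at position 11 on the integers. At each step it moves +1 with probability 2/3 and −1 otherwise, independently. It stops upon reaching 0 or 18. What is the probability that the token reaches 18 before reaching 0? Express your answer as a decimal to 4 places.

Let r = q/p = (1/3)/(2/3) = 1/2. The recurrence P(i) = p·P(i+1) + q·P(i−1) with P(0)=0, P(18)=1 gives P(i) = (1 − r^i)/(1 − r^18).
P(11) = (1 − (1/2)^11) / (1 − (1/2)^18) = 262016/262143 ≈ 0.9995.

0.9995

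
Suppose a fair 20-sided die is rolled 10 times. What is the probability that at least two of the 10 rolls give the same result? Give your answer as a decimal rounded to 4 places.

0.9345

P(all 10 different) = 20/20 · 19/20 · ··· · 11/20 ≈ 0.0655.
P(at least two equal) = 1 − 0.0655 = 0.9345.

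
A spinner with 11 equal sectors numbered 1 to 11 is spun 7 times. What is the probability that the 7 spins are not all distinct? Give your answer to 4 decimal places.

0.9147

P(all 7 different) = 11/11 · 10/11 · ··· · 5/11 ≈ 0.0853.
P(at least two equal) = 1 − 0.0853 = 0.9147.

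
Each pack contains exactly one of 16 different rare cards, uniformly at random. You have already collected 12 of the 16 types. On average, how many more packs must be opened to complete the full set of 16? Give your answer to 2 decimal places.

Starting from 12 distinct types, each trial gives a new one with probability (16−i)/16 when i types are held, so the wait for the next new type is 16/(16−i).
E = 16/4 + 16/3 + 16/2 + 16/1 = 100/3 ≈ 33.33.

33.33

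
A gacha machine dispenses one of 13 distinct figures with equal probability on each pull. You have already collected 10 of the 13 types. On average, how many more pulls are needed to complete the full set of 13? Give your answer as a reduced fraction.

143/6

Starting from 10 distinct types, each trial gives a new one with probability (13−i)/13 when i types are held, so the wait for the next new type is 13/(13−i).
E = 13/3 + 13/2 + 13/1 = 143/6.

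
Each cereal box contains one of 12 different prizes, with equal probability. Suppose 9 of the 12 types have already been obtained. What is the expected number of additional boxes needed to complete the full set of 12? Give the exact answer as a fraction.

22

Starting from 9 distinct types, each trial gives a new one with probability (12−i)/12 when i types are held, so the wait for the next new type is 12/(12−i).
E = 12/3 + 12/2 + 12/1 = 22.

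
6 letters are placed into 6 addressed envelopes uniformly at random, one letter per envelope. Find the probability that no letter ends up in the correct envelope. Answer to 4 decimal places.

This is the derangement probability: permutations of 6 with no fixed point.
D(6) = 6! · (1 − 1/1! + 1/2! − ··· + (−1)^6/6!) = 265.
P = 265/720 = 53/144 ≈ 0.3681.

0.3681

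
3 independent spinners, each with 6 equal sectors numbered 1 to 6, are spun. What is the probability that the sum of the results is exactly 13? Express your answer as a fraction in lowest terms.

7/72

There are 6^3 = 216 equally likely outcomes.
The number of ordered 3-tuples from {1,…,6} summing to 13 is 21.
P(sum = 13) = 21/216 = 7/72.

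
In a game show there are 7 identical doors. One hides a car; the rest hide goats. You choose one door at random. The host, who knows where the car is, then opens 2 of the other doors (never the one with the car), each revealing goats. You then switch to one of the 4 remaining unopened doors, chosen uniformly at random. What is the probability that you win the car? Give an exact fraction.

Your original door holds the car with probability 1/7, so the other 6 collectively hold it with probability 6/7.
The host can always find 2 empty doors to open, so the reveals don't change that 6/7; it is now spread over the 4 remaining unopened doors.
P(win by switching) = (6/7) · (1/4) = 3/14.

3/14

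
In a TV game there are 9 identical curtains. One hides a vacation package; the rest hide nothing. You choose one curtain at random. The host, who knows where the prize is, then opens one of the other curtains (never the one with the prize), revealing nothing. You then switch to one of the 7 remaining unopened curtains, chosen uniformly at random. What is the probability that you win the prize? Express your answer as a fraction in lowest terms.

Your original curtain holds the prize with probability 1/9, so the other 8 collectively hold it with probability 8/9.
The host can always find an empty curtain to open, so this doesn't change that 8/9; it is now spread over the 7 remaining unopened curtains.
P(win by switching) = (8/9) · (1/7) = 8/63.

8/63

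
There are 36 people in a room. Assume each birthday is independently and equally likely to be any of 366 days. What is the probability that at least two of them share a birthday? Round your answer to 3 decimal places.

It's easier to compute the probability that all 36 are distinct.
P(all distinct) = 366/366 · 365/366 · ··· · 331/366 ≈ 0.169.
So the probability of at least one match is 1 − 0.169 = 0.831.

0.831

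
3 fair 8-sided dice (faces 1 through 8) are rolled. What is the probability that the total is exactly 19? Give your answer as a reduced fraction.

There are 8^3 = 512 equally likely outcomes.
The number of ordered 3-tuples from {1,…,8} summing to 19 is 21.
P(sum = 19) = 21/512.

21/512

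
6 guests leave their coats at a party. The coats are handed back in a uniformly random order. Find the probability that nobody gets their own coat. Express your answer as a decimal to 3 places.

This is the derangement probability: permutations of 6 with no fixed point.
D(6) = 6! · (1 − 1/1! + 1/2! − ··· + (−1)^6/6!) = 265.
P = 265/720 = 53/144 ≈ 0.368.

0.368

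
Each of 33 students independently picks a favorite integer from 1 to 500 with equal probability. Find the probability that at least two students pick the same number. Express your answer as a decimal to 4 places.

0.6603

It's easier to compute the probability that all 33 are distinct.
P(all distinct) = 500/500 · 499/500 · ··· · 468/500 ≈ 0.3397.
So the probability of at least one match is 1 − 0.3397 = 0.6603.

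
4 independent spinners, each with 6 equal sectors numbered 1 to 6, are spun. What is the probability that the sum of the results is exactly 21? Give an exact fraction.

There are 6^4 = 1296 equally likely outcomes.
The number of ordered 4-tuples from {1,…,6} summing to 21 is 20.
P(sum = 21) = 20/1296 = 5/324.

5/324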